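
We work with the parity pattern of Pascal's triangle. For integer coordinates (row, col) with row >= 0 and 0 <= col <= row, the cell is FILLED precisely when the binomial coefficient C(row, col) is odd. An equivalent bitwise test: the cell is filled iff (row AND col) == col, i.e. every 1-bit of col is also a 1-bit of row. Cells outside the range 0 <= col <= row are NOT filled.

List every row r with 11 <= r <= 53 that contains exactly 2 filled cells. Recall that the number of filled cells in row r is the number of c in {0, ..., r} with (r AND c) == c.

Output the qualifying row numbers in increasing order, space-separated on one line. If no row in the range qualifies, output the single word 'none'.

Answer: 16 32

Derivation:
Row r has 2^popcount(r) filled cells, so we need popcount(r) = log2(2) = 1.
Scan r = 11..53 and keep those with exactly 1 one-bits:
r=11=1011 popcount=3 -> skip
r=12=1100 popcount=2 -> skip
r=13=1101 popcount=3 -> skip
r=14=1110 popcount=3 -> skip
r=15=1111 popcount=4 -> skip
r=16=10000 popcount=1 -> KEEP
r=17=10001 popcount=2 -> skip
r=18=10010 popcount=2 -> skip
r=19=10011 popcount=3 -> skip
r=20=10100 popcount=2 -> skip
r=21=10101 popcount=3 -> skip
r=22=10110 popcount=3 -> skip
r=23=10111 popcount=4 -> skip
r=24=11000 popcount=2 -> skip
r=25=11001 popcount=3 -> skip
r=26=11010 popcount=3 -> skip
r=27=11011 popcount=4 -> skip
r=28=11100 popcount=3 -> skip
r=29=11101 popcount=4 -> skip
r=30=11110 popcount=4 -> skip
r=31=11111 popcount=5 -> skip
r=32=100000 popcount=1 -> KEEP
r=33=100001 popcount=2 -> skip
r=34=100010 popcount=2 -> skip
r=35=100011 popcount=3 -> skip
r=36=100100 popcount=2 -> skip
r=37=100101 popcount=3 -> skip
r=38=100110 popcount=3 -> skip
r=39=100111 popcount=4 -> skip
r=40=101000 popcount=2 -> skip
r=41=101001 popcount=3 -> skip
r=42=101010 popcount=3 -> skip
r=43=101011 popcount=4 -> skip
r=44=101100 popcount=3 -> skip
r=45=101101 popcount=4 -> skip
r=46=101110 popcount=4 -> skip
r=47=101111 popcount=5 -> skip
r=48=110000 popcount=2 -> skip
r=49=110001 popcount=3 -> skip
r=50=110010 popcount=3 -> skip
r=51=110011 popcount=4 -> skip
r=52=110100 popcount=3 -> skip
r=53=110101 popcount=4 -> skip
Kept rows: 16 32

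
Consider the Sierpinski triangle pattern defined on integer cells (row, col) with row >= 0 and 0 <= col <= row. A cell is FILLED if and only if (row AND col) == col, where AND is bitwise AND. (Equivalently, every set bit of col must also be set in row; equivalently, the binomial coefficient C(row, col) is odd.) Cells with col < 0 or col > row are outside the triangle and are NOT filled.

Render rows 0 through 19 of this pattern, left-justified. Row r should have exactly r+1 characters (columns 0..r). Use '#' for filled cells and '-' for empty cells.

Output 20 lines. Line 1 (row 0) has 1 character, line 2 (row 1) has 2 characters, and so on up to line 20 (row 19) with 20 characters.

r0=0: #
r1=1: ##
r2=10: #-#
r3=11: ####
r4=100: #---#
r5=101: ##--##
r6=110: #-#-#-#
r7=111: ########
r8=1000: #-------#
r9=1001: ##------##
r10=1010: #-#-----#-#
r11=1011: ####----####
r12=1100: #---#---#---#
r13=1101: ##--##--##--##
r14=1110: #-#-#-#-#-#-#-#
r15=1111: ################
r16=10000: #---------------#
r17=10001: ##--------------##
r18=10010: #-#-------------#-#
r19=10011: ####------------####

Answer: #
##
#-#
####
#---#
##--##
#-#-#-#
########
#-------#
##------##
#-#-----#-#
####----####
#---#---#---#
##--##--##--##
#-#-#-#-#-#-#-#
################
#---------------#
##--------------##
#-#-------------#-#
####------------####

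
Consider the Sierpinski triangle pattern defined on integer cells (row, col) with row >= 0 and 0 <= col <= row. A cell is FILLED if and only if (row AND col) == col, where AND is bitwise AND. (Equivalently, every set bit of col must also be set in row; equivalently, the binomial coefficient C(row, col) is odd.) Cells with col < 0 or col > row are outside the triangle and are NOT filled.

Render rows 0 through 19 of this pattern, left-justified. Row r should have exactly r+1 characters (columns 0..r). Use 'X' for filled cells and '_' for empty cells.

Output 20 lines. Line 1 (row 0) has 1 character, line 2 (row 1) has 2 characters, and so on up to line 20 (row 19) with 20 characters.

r0=0: X
r1=1: XX
r2=10: X_X
r3=11: XXXX
r4=100: X___X
r5=101: XX__XX
r6=110: X_X_X_X
r7=111: XXXXXXXX
r8=1000: X_______X
r9=1001: XX______XX
r10=1010: X_X_____X_X
r11=1011: XXXX____XXXX
r12=1100: X___X___X___X
r13=1101: XX__XX__XX__XX
r14=1110: X_X_X_X_X_X_X_X
r15=1111: XXXXXXXXXXXXXXXX
r16=10000: X_______________X
r17=10001: XX______________XX
r18=10010: X_X_____________X_X
r19=10011: XXXX____________XXXX

Answer: X
XX
X_X
XXXX
X___X
XX__XX
X_X_X_X
XXXXXXXX
X_______X
XX______XX
X_X_____X_X
XXXX____XXXX
X___X___X___X
XX__XX__XX__XX
X_X_X_X_X_X_X_X
XXXXXXXXXXXXXXXX
X_______________X
XX______________XX
X_X_____________X_X
XXXX____________XXXX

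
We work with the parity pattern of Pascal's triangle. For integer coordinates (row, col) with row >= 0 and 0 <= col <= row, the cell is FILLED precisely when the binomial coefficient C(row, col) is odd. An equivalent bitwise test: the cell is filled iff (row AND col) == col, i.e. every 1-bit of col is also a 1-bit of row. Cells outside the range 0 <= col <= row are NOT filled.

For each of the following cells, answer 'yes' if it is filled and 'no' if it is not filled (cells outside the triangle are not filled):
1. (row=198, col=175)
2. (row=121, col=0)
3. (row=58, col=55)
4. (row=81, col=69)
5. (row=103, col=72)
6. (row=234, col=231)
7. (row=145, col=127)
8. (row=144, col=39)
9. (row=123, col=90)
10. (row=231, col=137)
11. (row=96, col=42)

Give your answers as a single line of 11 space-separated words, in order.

Answer: no yes no no no no no no yes no no

Derivation:
(198,175): row=0b11000110, col=0b10101111, row AND col = 0b10000110 = 134; 134 != 175 -> empty
(121,0): row=0b1111001, col=0b0, row AND col = 0b0 = 0; 0 == 0 -> filled
(58,55): row=0b111010, col=0b110111, row AND col = 0b110010 = 50; 50 != 55 -> empty
(81,69): row=0b1010001, col=0b1000101, row AND col = 0b1000001 = 65; 65 != 69 -> empty
(103,72): row=0b1100111, col=0b1001000, row AND col = 0b1000000 = 64; 64 != 72 -> empty
(234,231): row=0b11101010, col=0b11100111, row AND col = 0b11100010 = 226; 226 != 231 -> empty
(145,127): row=0b10010001, col=0b1111111, row AND col = 0b10001 = 17; 17 != 127 -> empty
(144,39): row=0b10010000, col=0b100111, row AND col = 0b0 = 0; 0 != 39 -> empty
(123,90): row=0b1111011, col=0b1011010, row AND col = 0b1011010 = 90; 90 == 90 -> filled
(231,137): row=0b11100111, col=0b10001001, row AND col = 0b10000001 = 129; 129 != 137 -> empty
(96,42): row=0b1100000, col=0b101010, row AND col = 0b100000 = 32; 32 != 42 -> empty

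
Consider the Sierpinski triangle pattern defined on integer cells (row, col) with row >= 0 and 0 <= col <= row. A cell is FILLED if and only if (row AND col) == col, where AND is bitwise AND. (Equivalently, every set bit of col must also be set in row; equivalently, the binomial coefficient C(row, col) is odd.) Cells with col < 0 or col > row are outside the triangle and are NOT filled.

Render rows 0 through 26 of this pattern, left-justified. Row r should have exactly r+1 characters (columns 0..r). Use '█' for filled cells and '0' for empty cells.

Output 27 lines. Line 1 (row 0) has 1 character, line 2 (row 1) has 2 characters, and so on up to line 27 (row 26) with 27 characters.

Answer: █
██
█0█
████
█000█
██00██
█0█0█0█
████████
█0000000█
██000000██
█0█00000█0█
████0000████
█000█000█000█
██00██00██00██
█0█0█0█0█0█0█0█
████████████████
█000000000000000█
██00000000000000██
█0█0000000000000█0█
████000000000000████
█000█00000000000█000█
██00██0000000000██00██
█0█0█0█000000000█0█0█0█
████████00000000████████
█0000000█0000000█0000000█
██000000██000000██000000██
█0█00000█0█00000█0█00000█0█

Derivation:
r0=0: █
r1=1: ██
r2=10: █0█
r3=11: ████
r4=100: █000█
r5=101: ██00██
r6=110: █0█0█0█
r7=111: ████████
r8=1000: █0000000█
r9=1001: ██000000██
r10=1010: █0█00000█0█
r11=1011: ████0000████
r12=1100: █000█000█000█
r13=1101: ██00██00██00██
r14=1110: █0█0█0█0█0█0█0█
r15=1111: ████████████████
r16=10000: █000000000000000█
r17=10001: ██00000000000000██
r18=10010: █0█0000000000000█0█
r19=10011: ████000000000000████
r20=10100: █000█00000000000█000█
r21=10101: ██00██0000000000██00██
r22=10110: █0█0█0█000000000█0█0█0█
r23=10111: ████████00000000████████
r24=11000: █0000000█0000000█0000000█
r25=11001: ██000000██000000██000000██
r26=11010: █0█00000█0█00000█0█00000█0█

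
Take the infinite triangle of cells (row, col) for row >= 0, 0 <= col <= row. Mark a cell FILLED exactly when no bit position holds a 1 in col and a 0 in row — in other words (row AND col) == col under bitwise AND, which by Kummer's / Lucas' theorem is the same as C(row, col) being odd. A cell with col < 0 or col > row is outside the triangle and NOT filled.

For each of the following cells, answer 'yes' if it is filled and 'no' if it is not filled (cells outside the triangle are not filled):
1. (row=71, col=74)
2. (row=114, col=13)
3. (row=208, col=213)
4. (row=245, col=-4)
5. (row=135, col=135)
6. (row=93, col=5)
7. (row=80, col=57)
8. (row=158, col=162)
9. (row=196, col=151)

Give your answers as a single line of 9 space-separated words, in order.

Answer: no no no no yes yes no no no

Derivation:
(71,74): col outside [0, 71] -> not filled
(114,13): row=0b1110010, col=0b1101, row AND col = 0b0 = 0; 0 != 13 -> empty
(208,213): col outside [0, 208] -> not filled
(245,-4): col outside [0, 245] -> not filled
(135,135): row=0b10000111, col=0b10000111, row AND col = 0b10000111 = 135; 135 == 135 -> filled
(93,5): row=0b1011101, col=0b101, row AND col = 0b101 = 5; 5 == 5 -> filled
(80,57): row=0b1010000, col=0b111001, row AND col = 0b10000 = 16; 16 != 57 -> empty
(158,162): col outside [0, 158] -> not filled
(196,151): row=0b11000100, col=0b10010111, row AND col = 0b10000100 = 132; 132 != 151 -> empty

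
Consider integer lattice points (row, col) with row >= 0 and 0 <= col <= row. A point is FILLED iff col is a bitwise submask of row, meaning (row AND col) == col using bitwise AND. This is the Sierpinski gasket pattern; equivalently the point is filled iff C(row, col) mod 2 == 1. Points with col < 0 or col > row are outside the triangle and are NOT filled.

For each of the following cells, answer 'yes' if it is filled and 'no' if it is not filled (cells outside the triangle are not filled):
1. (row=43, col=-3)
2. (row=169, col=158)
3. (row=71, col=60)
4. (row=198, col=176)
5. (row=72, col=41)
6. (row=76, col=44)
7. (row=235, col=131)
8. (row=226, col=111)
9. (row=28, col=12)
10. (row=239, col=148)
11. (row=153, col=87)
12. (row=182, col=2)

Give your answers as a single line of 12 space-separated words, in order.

Answer: no no no no no no yes no yes no no yes

Derivation:
(43,-3): col outside [0, 43] -> not filled
(169,158): row=0b10101001, col=0b10011110, row AND col = 0b10001000 = 136; 136 != 158 -> empty
(71,60): row=0b1000111, col=0b111100, row AND col = 0b100 = 4; 4 != 60 -> empty
(198,176): row=0b11000110, col=0b10110000, row AND col = 0b10000000 = 128; 128 != 176 -> empty
(72,41): row=0b1001000, col=0b101001, row AND col = 0b1000 = 8; 8 != 41 -> empty
(76,44): row=0b1001100, col=0b101100, row AND col = 0b1100 = 12; 12 != 44 -> empty
(235,131): row=0b11101011, col=0b10000011, row AND col = 0b10000011 = 131; 131 == 131 -> filled
(226,111): row=0b11100010, col=0b1101111, row AND col = 0b1100010 = 98; 98 != 111 -> empty
(28,12): row=0b11100, col=0b1100, row AND col = 0b1100 = 12; 12 == 12 -> filled
(239,148): row=0b11101111, col=0b10010100, row AND col = 0b10000100 = 132; 132 != 148 -> empty
(153,87): row=0b10011001, col=0b1010111, row AND col = 0b10001 = 17; 17 != 87 -> empty
(182,2): row=0b10110110, col=0b10, row AND col = 0b10 = 2; 2 == 2 -> filled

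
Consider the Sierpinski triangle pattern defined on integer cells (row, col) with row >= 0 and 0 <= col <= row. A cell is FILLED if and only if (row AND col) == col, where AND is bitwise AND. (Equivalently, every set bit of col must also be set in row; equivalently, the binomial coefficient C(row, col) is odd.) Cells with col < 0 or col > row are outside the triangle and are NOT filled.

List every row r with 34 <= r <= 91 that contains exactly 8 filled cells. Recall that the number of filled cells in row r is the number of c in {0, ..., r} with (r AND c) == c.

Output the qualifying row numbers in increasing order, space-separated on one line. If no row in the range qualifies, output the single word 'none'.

Answer: 35 37 38 41 42 44 49 50 52 56 67 69 70 73 74 76 81 82 84 88

Derivation:
Row r has 2^popcount(r) filled cells, so we need popcount(r) = log2(8) = 3.
Scan r = 34..91 and keep those with exactly 3 one-bits:
r=34=100010 popcount=2 -> skip
r=35=100011 popcount=3 -> KEEP
r=36=100100 popcount=2 -> skip
r=37=100101 popcount=3 -> KEEP
r=38=100110 popcount=3 -> KEEP
r=39=100111 popcount=4 -> skip
r=40=101000 popcount=2 -> skip
r=41=101001 popcount=3 -> KEEP
r=42=101010 popcount=3 -> KEEP
r=43=101011 popcount=4 -> skip
r=44=101100 popcount=3 -> KEEP
r=45=101101 popcount=4 -> skip
r=46=101110 popcount=4 -> skip
r=47=101111 popcount=5 -> skip
r=48=110000 popcount=2 -> skip
r=49=110001 popcount=3 -> KEEP
r=50=110010 popcount=3 -> KEEP
r=51=110011 popcount=4 -> skip
r=52=110100 popcount=3 -> KEEP
r=53=110101 popcount=4 -> skip
r=54=110110 popcount=4 -> skip
r=55=110111 popcount=5 -> skip
r=56=111000 popcount=3 -> KEEP
r=57=111001 popcount=4 -> skip
r=58=111010 popcount=4 -> skip
r=59=111011 popcount=5 -> skip
r=60=111100 popcount=4 -> skip
r=61=111101 popcount=5 -> skip
r=62=111110 popcount=5 -> skip
r=63=111111 popcount=6 -> skip
r=64=1000000 popcount=1 -> skip
r=65=1000001 popcount=2 -> skip
r=66=1000010 popcount=2 -> skip
r=67=1000011 popcount=3 -> KEEP
r=68=1000100 popcount=2 -> skip
r=69=1000101 popcount=3 -> KEEP
r=70=1000110 popcount=3 -> KEEP
r=71=1000111 popcount=4 -> skip
r=72=1001000 popcount=2 -> skip
r=73=1001001 popcount=3 -> KEEP
r=74=1001010 popcount=3 -> KEEP
r=75=1001011 popcount=4 -> skip
r=76=1001100 popcount=3 -> KEEP
r=77=1001101 popcount=4 -> skip
r=78=1001110 popcount=4 -> skip
r=79=1001111 popcount=5 -> skip
r=80=1010000 popcount=2 -> skip
r=81=1010001 popcount=3 -> KEEP
r=82=1010010 popcount=3 -> KEEP
r=83=1010011 popcount=4 -> skip
r=84=1010100 popcount=3 -> KEEP
r=85=1010101 popcount=4 -> skip
r=86=1010110 popcount=4 -> skip
r=87=1010111 popcount=5 -> skip
r=88=1011000 popcount=3 -> KEEP
r=89=1011001 popcount=4 -> skip
r=90=1011010 popcount=4 -> skip
r=91=1011011 popcount=5 -> skip
Kept rows: 35 37 38 41 42 44 49 50 52 56 67 69 70 73 74 76 81 82 84 88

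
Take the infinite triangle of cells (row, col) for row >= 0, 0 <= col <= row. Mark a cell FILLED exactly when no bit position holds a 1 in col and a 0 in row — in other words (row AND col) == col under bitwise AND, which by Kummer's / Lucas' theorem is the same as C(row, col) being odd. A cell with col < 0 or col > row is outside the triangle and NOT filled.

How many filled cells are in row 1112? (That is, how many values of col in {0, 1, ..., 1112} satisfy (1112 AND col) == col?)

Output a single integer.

Answer: 16

Derivation:
1112 in binary = 10001011000
popcount(1112) = number of 1-bits in 10001011000 = 4
A col c satisfies (1112 AND c) == c iff every set bit of c is also set in 1112; each of the 4 set bits of 1112 can independently be on or off in c.
count = 2^4 = 16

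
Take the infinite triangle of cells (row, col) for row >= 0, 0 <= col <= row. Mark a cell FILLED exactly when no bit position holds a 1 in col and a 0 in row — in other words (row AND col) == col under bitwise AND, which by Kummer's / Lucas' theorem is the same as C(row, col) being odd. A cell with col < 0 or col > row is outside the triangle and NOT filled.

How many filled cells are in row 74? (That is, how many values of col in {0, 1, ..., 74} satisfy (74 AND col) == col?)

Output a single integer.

74 in binary = 1001010
popcount(74) = number of 1-bits in 1001010 = 3
A col c satisfies (74 AND c) == c iff every set bit of c is also set in 74; each of the 3 set bits of 74 can independently be on or off in c.
count = 2^3 = 8

Answer: 8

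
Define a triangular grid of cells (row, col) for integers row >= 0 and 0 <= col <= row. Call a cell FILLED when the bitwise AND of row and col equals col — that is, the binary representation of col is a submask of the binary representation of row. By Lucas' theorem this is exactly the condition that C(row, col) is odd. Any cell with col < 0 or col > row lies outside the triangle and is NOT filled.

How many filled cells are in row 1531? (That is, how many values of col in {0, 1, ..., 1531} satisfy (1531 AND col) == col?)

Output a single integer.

1531 in binary = 10111111011
popcount(1531) = number of 1-bits in 10111111011 = 9
A col c satisfies (1531 AND c) == c iff every set bit of c is also set in 1531; each of the 9 set bits of 1531 can independently be on or off in c.
count = 2^9 = 512

Answer: 512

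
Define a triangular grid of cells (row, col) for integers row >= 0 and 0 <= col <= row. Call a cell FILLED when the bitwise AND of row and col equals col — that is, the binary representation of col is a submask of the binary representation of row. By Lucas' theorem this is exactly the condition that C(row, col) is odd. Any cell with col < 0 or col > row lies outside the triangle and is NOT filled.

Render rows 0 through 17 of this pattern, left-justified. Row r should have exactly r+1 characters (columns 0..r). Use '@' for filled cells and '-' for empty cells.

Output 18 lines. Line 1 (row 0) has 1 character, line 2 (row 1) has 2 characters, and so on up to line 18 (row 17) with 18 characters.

Answer: @
@@
@-@
@@@@
@---@
@@--@@
@-@-@-@
@@@@@@@@
@-------@
@@------@@
@-@-----@-@
@@@@----@@@@
@---@---@---@
@@--@@--@@--@@
@-@-@-@-@-@-@-@
@@@@@@@@@@@@@@@@
@---------------@
@@--------------@@

Derivation:
r0=0: @
r1=1: @@
r2=10: @-@
r3=11: @@@@
r4=100: @---@
r5=101: @@--@@
r6=110: @-@-@-@
r7=111: @@@@@@@@
r8=1000: @-------@
r9=1001: @@------@@
r10=1010: @-@-----@-@
r11=1011: @@@@----@@@@
r12=1100: @---@---@---@
r13=1101: @@--@@--@@--@@
r14=1110: @-@-@-@-@-@-@-@
r15=1111: @@@@@@@@@@@@@@@@
r16=10000: @---------------@
r17=10001: @@--------------@@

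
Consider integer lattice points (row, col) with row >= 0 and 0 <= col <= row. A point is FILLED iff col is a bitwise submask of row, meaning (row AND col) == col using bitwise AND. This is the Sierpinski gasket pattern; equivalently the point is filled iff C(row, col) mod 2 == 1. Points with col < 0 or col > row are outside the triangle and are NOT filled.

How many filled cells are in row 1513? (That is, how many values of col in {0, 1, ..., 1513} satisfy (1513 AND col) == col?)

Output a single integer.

1513 in binary = 10111101001
popcount(1513) = number of 1-bits in 10111101001 = 7
A col c satisfies (1513 AND c) == c iff every set bit of c is also set in 1513; each of the 7 set bits of 1513 can independently be on or off in c.
count = 2^7 = 128

Answer: 128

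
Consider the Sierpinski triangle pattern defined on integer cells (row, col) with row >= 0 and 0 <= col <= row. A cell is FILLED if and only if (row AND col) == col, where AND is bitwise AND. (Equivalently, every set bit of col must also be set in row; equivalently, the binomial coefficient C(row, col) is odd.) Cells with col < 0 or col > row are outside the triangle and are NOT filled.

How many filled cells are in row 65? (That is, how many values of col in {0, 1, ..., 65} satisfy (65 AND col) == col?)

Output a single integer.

65 in binary = 1000001
popcount(65) = number of 1-bits in 1000001 = 2
A col c satisfies (65 AND c) == c iff every set bit of c is also set in 65; each of the 2 set bits of 65 can independently be on or off in c.
count = 2^2 = 4

Answer: 4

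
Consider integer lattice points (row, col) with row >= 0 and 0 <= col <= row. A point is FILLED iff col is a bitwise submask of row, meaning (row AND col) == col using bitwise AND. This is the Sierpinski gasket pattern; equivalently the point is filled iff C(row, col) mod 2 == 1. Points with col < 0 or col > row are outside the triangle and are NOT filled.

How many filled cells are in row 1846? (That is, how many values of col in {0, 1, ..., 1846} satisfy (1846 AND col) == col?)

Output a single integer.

Answer: 128

Derivation:
1846 in binary = 11100110110
popcount(1846) = number of 1-bits in 11100110110 = 7
A col c satisfies (1846 AND c) == c iff every set bit of c is also set in 1846; each of the 7 set bits of 1846 can independently be on or off in c.
count = 2^7 = 128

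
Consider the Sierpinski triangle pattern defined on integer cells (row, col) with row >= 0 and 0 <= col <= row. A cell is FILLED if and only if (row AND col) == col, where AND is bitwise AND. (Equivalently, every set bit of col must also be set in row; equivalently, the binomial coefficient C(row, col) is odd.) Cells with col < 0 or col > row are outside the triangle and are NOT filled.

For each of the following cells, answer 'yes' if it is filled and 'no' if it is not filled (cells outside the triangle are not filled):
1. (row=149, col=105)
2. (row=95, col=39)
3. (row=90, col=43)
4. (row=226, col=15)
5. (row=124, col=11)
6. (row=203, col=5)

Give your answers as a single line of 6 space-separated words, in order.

(149,105): row=0b10010101, col=0b1101001, row AND col = 0b1 = 1; 1 != 105 -> empty
(95,39): row=0b1011111, col=0b100111, row AND col = 0b111 = 7; 7 != 39 -> empty
(90,43): row=0b1011010, col=0b101011, row AND col = 0b1010 = 10; 10 != 43 -> empty
(226,15): row=0b11100010, col=0b1111, row AND col = 0b10 = 2; 2 != 15 -> empty
(124,11): row=0b1111100, col=0b1011, row AND col = 0b1000 = 8; 8 != 11 -> empty
(203,5): row=0b11001011, col=0b101, row AND col = 0b1 = 1; 1 != 5 -> empty

Answer: no no no no no no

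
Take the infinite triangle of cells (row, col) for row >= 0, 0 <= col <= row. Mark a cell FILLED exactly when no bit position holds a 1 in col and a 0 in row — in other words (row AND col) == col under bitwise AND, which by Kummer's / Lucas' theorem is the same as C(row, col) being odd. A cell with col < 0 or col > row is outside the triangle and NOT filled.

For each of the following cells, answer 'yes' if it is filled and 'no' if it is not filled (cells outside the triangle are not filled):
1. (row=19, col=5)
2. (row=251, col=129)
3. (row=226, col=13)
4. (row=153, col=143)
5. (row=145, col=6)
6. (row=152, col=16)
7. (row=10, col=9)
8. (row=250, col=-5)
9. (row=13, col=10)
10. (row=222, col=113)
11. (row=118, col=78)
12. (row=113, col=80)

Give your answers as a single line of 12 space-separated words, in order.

(19,5): row=0b10011, col=0b101, row AND col = 0b1 = 1; 1 != 5 -> empty
(251,129): row=0b11111011, col=0b10000001, row AND col = 0b10000001 = 129; 129 == 129 -> filled
(226,13): row=0b11100010, col=0b1101, row AND col = 0b0 = 0; 0 != 13 -> empty
(153,143): row=0b10011001, col=0b10001111, row AND col = 0b10001001 = 137; 137 != 143 -> empty
(145,6): row=0b10010001, col=0b110, row AND col = 0b0 = 0; 0 != 6 -> empty
(152,16): row=0b10011000, col=0b10000, row AND col = 0b10000 = 16; 16 == 16 -> filled
(10,9): row=0b1010, col=0b1001, row AND col = 0b1000 = 8; 8 != 9 -> empty
(250,-5): col outside [0, 250] -> not filled
(13,10): row=0b1101, col=0b1010, row AND col = 0b1000 = 8; 8 != 10 -> empty
(222,113): row=0b11011110, col=0b1110001, row AND col = 0b1010000 = 80; 80 != 113 -> empty
(118,78): row=0b1110110, col=0b1001110, row AND col = 0b1000110 = 70; 70 != 78 -> empty
(113,80): row=0b1110001, col=0b1010000, row AND col = 0b1010000 = 80; 80 == 80 -> filled

Answer: no yes no no no yes no no no no no yes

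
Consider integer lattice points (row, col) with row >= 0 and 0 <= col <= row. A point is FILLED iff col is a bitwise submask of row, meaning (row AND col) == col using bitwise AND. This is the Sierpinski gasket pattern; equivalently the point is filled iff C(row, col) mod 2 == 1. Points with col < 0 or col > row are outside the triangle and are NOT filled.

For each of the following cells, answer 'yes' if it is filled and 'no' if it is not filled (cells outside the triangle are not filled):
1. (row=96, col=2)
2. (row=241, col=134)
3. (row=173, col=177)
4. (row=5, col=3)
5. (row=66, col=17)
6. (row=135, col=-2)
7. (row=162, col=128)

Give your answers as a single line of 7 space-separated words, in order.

(96,2): row=0b1100000, col=0b10, row AND col = 0b0 = 0; 0 != 2 -> empty
(241,134): row=0b11110001, col=0b10000110, row AND col = 0b10000000 = 128; 128 != 134 -> empty
(173,177): col outside [0, 173] -> not filled
(5,3): row=0b101, col=0b11, row AND col = 0b1 = 1; 1 != 3 -> empty
(66,17): row=0b1000010, col=0b10001, row AND col = 0b0 = 0; 0 != 17 -> empty
(135,-2): col outside [0, 135] -> not filled
(162,128): row=0b10100010, col=0b10000000, row AND col = 0b10000000 = 128; 128 == 128 -> filled

Answer: no no no no no no yes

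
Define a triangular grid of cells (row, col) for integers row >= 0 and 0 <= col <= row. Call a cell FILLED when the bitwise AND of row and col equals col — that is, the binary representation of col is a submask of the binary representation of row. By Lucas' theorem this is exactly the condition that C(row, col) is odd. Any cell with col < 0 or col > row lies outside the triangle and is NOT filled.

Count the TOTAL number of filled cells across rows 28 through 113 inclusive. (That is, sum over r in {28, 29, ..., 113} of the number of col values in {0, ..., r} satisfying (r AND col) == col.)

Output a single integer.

Answer: 1392

Derivation:
r28=11100 pc3: +8 =8
r29=11101 pc4: +16 =24
r30=11110 pc4: +16 =40
r31=11111 pc5: +32 =72
r32=100000 pc1: +2 =74
r33=100001 pc2: +4 =78
r34=100010 pc2: +4 =82
r35=100011 pc3: +8 =90
r36=100100 pc2: +4 =94
r37=100101 pc3: +8 =102
r38=100110 pc3: +8 =110
r39=100111 pc4: +16 =126
r40=101000 pc2: +4 =130
r41=101001 pc3: +8 =138
r42=101010 pc3: +8 =146
r43=101011 pc4: +16 =162
r44=101100 pc3: +8 =170
r45=101101 pc4: +16 =186
r46=101110 pc4: +16 =202
r47=101111 pc5: +32 =234
r48=110000 pc2: +4 =238
r49=110001 pc3: +8 =246
r50=110010 pc3: +8 =254
r51=110011 pc4: +16 =270
r52=110100 pc3: +8 =278
r53=110101 pc4: +16 =294
r54=110110 pc4: +16 =310
r55=110111 pc5: +32 =342
r56=111000 pc3: +8 =350
r57=111001 pc4: +16 =366
r58=111010 pc4: +16 =382
r59=111011 pc5: +32 =414
r60=111100 pc4: +16 =430
r61=111101 pc5: +32 =462
r62=111110 pc5: +32 =494
r63=111111 pc6: +64 =558
r64=1000000 pc1: +2 =560
r65=1000001 pc2: +4 =564
r66=1000010 pc2: +4 =568
r67=1000011 pc3: +8 =576
r68=1000100 pc2: +4 =580
r69=1000101 pc3: +8 =588
r70=1000110 pc3: +8 =596
r71=1000111 pc4: +16 =612
r72=1001000 pc2: +4 =616
r73=1001001 pc3: +8 =624
r74=1001010 pc3: +8 =632
r75=1001011 pc4: +16 =648
r76=1001100 pc3: +8 =656
r77=1001101 pc4: +16 =672
r78=1001110 pc4: +16 =688
r79=1001111 pc5: +32 =720
r80=1010000 pc2: +4 =724
r81=1010001 pc3: +8 =732
r82=1010010 pc3: +8 =740
r83=1010011 pc4: +16 =756
r84=1010100 pc3: +8 =764
r85=1010101 pc4: +16 =780
r86=1010110 pc4: +16 =796
r87=1010111 pc5: +32 =828
r88=1011000 pc3: +8 =836
r89=1011001 pc4: +16 =852
r90=1011010 pc4: +16 =868
r91=1011011 pc5: +32 =900
r92=1011100 pc4: +16 =916
r93=1011101 pc5: +32 =948
r94=1011110 pc5: +32 =980
r95=1011111 pc6: +64 =1044
r96=1100000 pc2: +4 =1048
r97=1100001 pc3: +8 =1056
r98=1100010 pc3: +8 =1064
r99=1100011 pc4: +16 =1080
r100=1100100 pc3: +8 =1088
r101=1100101 pc4: +16 =1104
r102=1100110 pc4: +16 =1120
r103=1100111 pc5: +32 =1152
r104=1101000 pc3: +8 =1160
r105=1101001 pc4: +16 =1176
r106=1101010 pc4: +16 =1192
r107=1101011 pc5: +32 =1224
r108=1101100 pc4: +16 =1240
r109=1101101 pc5: +32 =1272
r110=1101110 pc5: +32 =1304
r111=1101111 pc6: +64 =1368
r112=1110000 pc3: +8 =1376
r113=1110001 pc4: +16 =1392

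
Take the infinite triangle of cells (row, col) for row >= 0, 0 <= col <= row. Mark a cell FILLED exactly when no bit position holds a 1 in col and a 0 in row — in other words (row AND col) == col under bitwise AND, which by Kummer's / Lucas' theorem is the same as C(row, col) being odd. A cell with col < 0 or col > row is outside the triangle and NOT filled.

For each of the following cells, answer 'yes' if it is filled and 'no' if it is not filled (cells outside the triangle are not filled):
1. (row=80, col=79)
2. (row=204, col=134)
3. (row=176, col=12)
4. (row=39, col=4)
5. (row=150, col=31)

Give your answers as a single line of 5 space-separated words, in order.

(80,79): row=0b1010000, col=0b1001111, row AND col = 0b1000000 = 64; 64 != 79 -> empty
(204,134): row=0b11001100, col=0b10000110, row AND col = 0b10000100 = 132; 132 != 134 -> empty
(176,12): row=0b10110000, col=0b1100, row AND col = 0b0 = 0; 0 != 12 -> empty
(39,4): row=0b100111, col=0b100, row AND col = 0b100 = 4; 4 == 4 -> filled
(150,31): row=0b10010110, col=0b11111, row AND col = 0b10110 = 22; 22 != 31 -> empty

Answer: no no no yes no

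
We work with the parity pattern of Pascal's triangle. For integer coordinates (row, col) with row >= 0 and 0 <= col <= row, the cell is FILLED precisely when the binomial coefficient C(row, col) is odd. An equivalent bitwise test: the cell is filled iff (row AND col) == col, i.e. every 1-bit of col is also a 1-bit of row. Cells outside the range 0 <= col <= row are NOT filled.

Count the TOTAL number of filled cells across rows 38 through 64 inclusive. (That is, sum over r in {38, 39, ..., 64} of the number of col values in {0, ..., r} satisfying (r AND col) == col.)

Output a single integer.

Answer: 458

Derivation:
r38=100110 pc3: +8 =8
r39=100111 pc4: +16 =24
r40=101000 pc2: +4 =28
r41=101001 pc3: +8 =36
r42=101010 pc3: +8 =44
r43=101011 pc4: +16 =60
r44=101100 pc3: +8 =68
r45=101101 pc4: +16 =84
r46=101110 pc4: +16 =100
r47=101111 pc5: +32 =132
r48=110000 pc2: +4 =136
r49=110001 pc3: +8 =144
r50=110010 pc3: +8 =152
r51=110011 pc4: +16 =168
r52=110100 pc3: +8 =176
r53=110101 pc4: +16 =192
r54=110110 pc4: +16 =208
r55=110111 pc5: +32 =240
r56=111000 pc3: +8 =248
r57=111001 pc4: +16 =264
r58=111010 pc4: +16 =280
r59=111011 pc5: +32 =312
r60=111100 pc4: +16 =328
r61=111101 pc5: +32 =360
r62=111110 pc5: +32 =392
r63=111111 pc6: +64 =456
r64=1000000 pc1: +2 =458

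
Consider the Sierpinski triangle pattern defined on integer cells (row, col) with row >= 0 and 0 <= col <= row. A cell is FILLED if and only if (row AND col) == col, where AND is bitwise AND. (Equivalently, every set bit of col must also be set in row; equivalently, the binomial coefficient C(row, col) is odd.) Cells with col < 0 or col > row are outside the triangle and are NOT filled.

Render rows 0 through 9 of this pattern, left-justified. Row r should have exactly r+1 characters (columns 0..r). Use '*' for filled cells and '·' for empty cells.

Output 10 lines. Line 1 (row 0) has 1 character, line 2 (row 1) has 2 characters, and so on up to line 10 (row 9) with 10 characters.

r0=0: *
r1=1: **
r2=10: *·*
r3=11: ****
r4=100: *···*
r5=101: **··**
r6=110: *·*·*·*
r7=111: ********
r8=1000: *·······*
r9=1001: **······**

Answer: *
**
*·*
****
*···*
**··**
*·*·*·*
********
*·······*
**······**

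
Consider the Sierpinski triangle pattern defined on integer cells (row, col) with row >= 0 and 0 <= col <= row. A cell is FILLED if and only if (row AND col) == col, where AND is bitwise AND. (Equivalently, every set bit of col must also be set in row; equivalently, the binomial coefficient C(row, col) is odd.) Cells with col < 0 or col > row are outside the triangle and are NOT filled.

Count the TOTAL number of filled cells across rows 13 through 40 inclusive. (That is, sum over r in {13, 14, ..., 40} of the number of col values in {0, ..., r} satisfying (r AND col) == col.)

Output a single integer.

r13=1101 pc3: +8 =8
r14=1110 pc3: +8 =16
r15=1111 pc4: +16 =32
r16=10000 pc1: +2 =34
r17=10001 pc2: +4 =38
r18=10010 pc2: +4 =42
r19=10011 pc3: +8 =50
r20=10100 pc2: +4 =54
r21=10101 pc3: +8 =62
r22=10110 pc3: +8 =70
r23=10111 pc4: +16 =86
r24=11000 pc2: +4 =90
r25=11001 pc3: +8 =98
r26=11010 pc3: +8 =106
r27=11011 pc4: +16 =122
r28=11100 pc3: +8 =130
r29=11101 pc4: +16 =146
r30=11110 pc4: +16 =162
r31=11111 pc5: +32 =194
r32=100000 pc1: +2 =196
r33=100001 pc2: +4 =200
r34=100010 pc2: +4 =204
r35=100011 pc3: +8 =212
r36=100100 pc2: +4 =216
r37=100101 pc3: +8 =224
r38=100110 pc3: +8 =232
r39=100111 pc4: +16 =248
r40=101000 pc2: +4 =252

Answer: 252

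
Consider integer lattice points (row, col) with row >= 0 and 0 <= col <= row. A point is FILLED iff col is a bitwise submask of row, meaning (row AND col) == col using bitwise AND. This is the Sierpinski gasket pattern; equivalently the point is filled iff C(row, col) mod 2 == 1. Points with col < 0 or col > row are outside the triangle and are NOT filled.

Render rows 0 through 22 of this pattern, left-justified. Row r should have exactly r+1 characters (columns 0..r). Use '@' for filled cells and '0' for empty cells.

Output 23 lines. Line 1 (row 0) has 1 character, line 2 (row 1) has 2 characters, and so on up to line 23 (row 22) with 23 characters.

Answer: @
@@
@0@
@@@@
@000@
@@00@@
@0@0@0@
@@@@@@@@
@0000000@
@@000000@@
@0@00000@0@
@@@@0000@@@@
@000@000@000@
@@00@@00@@00@@
@0@0@0@0@0@0@0@
@@@@@@@@@@@@@@@@
@000000000000000@
@@00000000000000@@
@0@0000000000000@0@
@@@@000000000000@@@@
@000@00000000000@000@
@@00@@0000000000@@00@@
@0@0@0@000000000@0@0@0@

Derivation:
r0=0: @
r1=1: @@
r2=10: @0@
r3=11: @@@@
r4=100: @000@
r5=101: @@00@@
r6=110: @0@0@0@
r7=111: @@@@@@@@
r8=1000: @0000000@
r9=1001: @@000000@@
r10=1010: @0@00000@0@
r11=1011: @@@@0000@@@@
r12=1100: @000@000@000@
r13=1101: @@00@@00@@00@@
r14=1110: @0@0@0@0@0@0@0@
r15=1111: @@@@@@@@@@@@@@@@
r16=10000: @000000000000000@
r17=10001: @@00000000000000@@
r18=10010: @0@0000000000000@0@
r19=10011: @@@@000000000000@@@@
r20=10100: @000@00000000000@000@
r21=10101: @@00@@0000000000@@00@@
r22=10110: @0@0@0@000000000@0@0@0@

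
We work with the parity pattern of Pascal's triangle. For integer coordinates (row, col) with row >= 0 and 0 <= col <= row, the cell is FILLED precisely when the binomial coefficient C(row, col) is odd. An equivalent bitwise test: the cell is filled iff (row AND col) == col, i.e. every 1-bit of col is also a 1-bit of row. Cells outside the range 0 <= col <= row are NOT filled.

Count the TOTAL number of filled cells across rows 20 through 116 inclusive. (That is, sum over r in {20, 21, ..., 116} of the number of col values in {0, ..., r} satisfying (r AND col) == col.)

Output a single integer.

Answer: 1528

Derivation:
r20=10100 pc2: +4 =4
r21=10101 pc3: +8 =12
r22=10110 pc3: +8 =20
r23=10111 pc4: +16 =36
r24=11000 pc2: +4 =40
r25=11001 pc3: +8 =48
r26=11010 pc3: +8 =56
r27=11011 pc4: +16 =72
r28=11100 pc3: +8 =80
r29=11101 pc4: +16 =96
r30=11110 pc4: +16 =112
r31=11111 pc5: +32 =144
r32=100000 pc1: +2 =146
r33=100001 pc2: +4 =150
r34=100010 pc2: +4 =154
r35=100011 pc3: +8 =162
r36=100100 pc2: +4 =166
r37=100101 pc3: +8 =174
r38=100110 pc3: +8 =182
r39=100111 pc4: +16 =198
r40=101000 pc2: +4 =202
r41=101001 pc3: +8 =210
r42=101010 pc3: +8 =218
r43=101011 pc4: +16 =234
r44=101100 pc3: +8 =242
r45=101101 pc4: +16 =258
r46=101110 pc4: +16 =274
r47=101111 pc5: +32 =306
r48=110000 pc2: +4 =310
r49=110001 pc3: +8 =318
r50=110010 pc3: +8 =326
r51=110011 pc4: +16 =342
r52=110100 pc3: +8 =350
r53=110101 pc4: +16 =366
r54=110110 pc4: +16 =382
r55=110111 pc5: +32 =414
r56=111000 pc3: +8 =422
r57=111001 pc4: +16 =438
r58=111010 pc4: +16 =454
r59=111011 pc5: +32 =486
r60=111100 pc4: +16 =502
r61=111101 pc5: +32 =534
r62=111110 pc5: +32 =566
r63=111111 pc6: +64 =630
r64=1000000 pc1: +2 =632
r65=1000001 pc2: +4 =636
r66=1000010 pc2: +4 =640
r67=1000011 pc3: +8 =648
r68=1000100 pc2: +4 =652
r69=1000101 pc3: +8 =660
r70=1000110 pc3: +8 =668
r71=1000111 pc4: +16 =684
r72=1001000 pc2: +4 =688
r73=1001001 pc3: +8 =696
r74=1001010 pc3: +8 =704
r75=1001011 pc4: +16 =720
r76=1001100 pc3: +8 =728
r77=1001101 pc4: +16 =744
r78=1001110 pc4: +16 =760
r79=1001111 pc5: +32 =792
r80=1010000 pc2: +4 =796
r81=1010001 pc3: +8 =804
r82=1010010 pc3: +8 =812
r83=1010011 pc4: +16 =828
r84=1010100 pc3: +8 =836
r85=1010101 pc4: +16 =852
r86=1010110 pc4: +16 =868
r87=1010111 pc5: +32 =900
r88=1011000 pc3: +8 =908
r89=1011001 pc4: +16 =924
r90=1011010 pc4: +16 =940
r91=1011011 pc5: +32 =972
r92=1011100 pc4: +16 =988
r93=1011101 pc5: +32 =1020
r94=1011110 pc5: +32 =1052
r95=1011111 pc6: +64 =1116
r96=1100000 pc2: +4 =1120
r97=1100001 pc3: +8 =1128
r98=1100010 pc3: +8 =1136
r99=1100011 pc4: +16 =1152
r100=1100100 pc3: +8 =1160
r101=1100101 pc4: +16 =1176
r102=1100110 pc4: +16 =1192
r103=1100111 pc5: +32 =1224
r104=1101000 pc3: +8 =1232
r105=1101001 pc4: +16 =1248
r106=1101010 pc4: +16 =1264
r107=1101011 pc5: +32 =1296
r108=1101100 pc4: +16 =1312
r109=1101101 pc5: +32 =1344
r110=1101110 pc5: +32 =1376
r111=1101111 pc6: +64 =1440
r112=1110000 pc3: +8 =1448
r113=1110001 pc4: +16 =1464
r114=1110010 pc4: +16 =1480
r115=1110011 pc5: +32 =1512
r116=1110100 pc4: +16 =1528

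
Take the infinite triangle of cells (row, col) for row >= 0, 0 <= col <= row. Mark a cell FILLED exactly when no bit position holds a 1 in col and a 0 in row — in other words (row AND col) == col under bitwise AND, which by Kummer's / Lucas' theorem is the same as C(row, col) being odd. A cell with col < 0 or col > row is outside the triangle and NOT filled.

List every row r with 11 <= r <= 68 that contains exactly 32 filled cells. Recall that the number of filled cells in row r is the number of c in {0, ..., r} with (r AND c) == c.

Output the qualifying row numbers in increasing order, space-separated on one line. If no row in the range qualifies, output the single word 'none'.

Answer: 31 47 55 59 61 62

Derivation:
Row r has 2^popcount(r) filled cells, so we need popcount(r) = log2(32) = 5.
Scan r = 11..68 and keep those with exactly 5 one-bits:
r=11=1011 popcount=3 -> skip
r=12=1100 popcount=2 -> skip
r=13=1101 popcount=3 -> skip
r=14=1110 popcount=3 -> skip
r=15=1111 popcount=4 -> skip
r=16=10000 popcount=1 -> skip
r=17=10001 popcount=2 -> skip
r=18=10010 popcount=2 -> skip
r=19=10011 popcount=3 -> skip
r=20=10100 popcount=2 -> skip
r=21=10101 popcount=3 -> skip
r=22=10110 popcount=3 -> skip
r=23=10111 popcount=4 -> skip
r=24=11000 popcount=2 -> skip
r=25=11001 popcount=3 -> skip
r=26=11010 popcount=3 -> skip
r=27=11011 popcount=4 -> skip
r=28=11100 popcount=3 -> skip
r=29=11101 popcount=4 -> skip
r=30=11110 popcount=4 -> skip
r=31=11111 popcount=5 -> KEEP
r=32=100000 popcount=1 -> skip
r=33=100001 popcount=2 -> skip
r=34=100010 popcount=2 -> skip
r=35=100011 popcount=3 -> skip
r=36=100100 popcount=2 -> skip
r=37=100101 popcount=3 -> skip
r=38=100110 popcount=3 -> skip
r=39=100111 popcount=4 -> skip
r=40=101000 popcount=2 -> skip
r=41=101001 popcount=3 -> skip
r=42=101010 popcount=3 -> skip
r=43=101011 popcount=4 -> skip
r=44=101100 popcount=3 -> skip
r=45=101101 popcount=4 -> skip
r=46=101110 popcount=4 -> skip
r=47=101111 popcount=5 -> KEEP
r=48=110000 popcount=2 -> skip
r=49=110001 popcount=3 -> skip
r=50=110010 popcount=3 -> skip
r=51=110011 popcount=4 -> skip
r=52=110100 popcount=3 -> skip
r=53=110101 popcount=4 -> skip
r=54=110110 popcount=4 -> skip
r=55=110111 popcount=5 -> KEEP
r=56=111000 popcount=3 -> skip
r=57=111001 popcount=4 -> skip
r=58=111010 popcount=4 -> skip
r=59=111011 popcount=5 -> KEEP
r=60=111100 popcount=4 -> skip
r=61=111101 popcount=5 -> KEEP
r=62=111110 popcount=5 -> KEEP
r=63=111111 popcount=6 -> skip
r=64=1000000 popcount=1 -> skip
r=65=1000001 popcount=2 -> skip
r=66=1000010 popcount=2 -> skip
r=67=1000011 popcount=3 -> skip
r=68=1000100 popcount=2 -> skip
Kept rows: 31 47 55 59 61 62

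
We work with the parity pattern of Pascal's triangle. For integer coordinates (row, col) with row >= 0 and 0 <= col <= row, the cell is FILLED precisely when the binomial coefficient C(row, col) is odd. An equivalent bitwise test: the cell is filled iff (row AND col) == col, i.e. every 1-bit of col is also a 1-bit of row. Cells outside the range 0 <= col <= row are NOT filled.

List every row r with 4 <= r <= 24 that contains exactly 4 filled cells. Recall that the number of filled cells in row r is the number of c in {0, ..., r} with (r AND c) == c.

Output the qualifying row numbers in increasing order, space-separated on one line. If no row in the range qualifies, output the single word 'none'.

Row r has 2^popcount(r) filled cells, so we need popcount(r) = log2(4) = 2.
Scan r = 4..24 and keep those with exactly 2 one-bits:
r=4=100 popcount=1 -> skip
r=5=101 popcount=2 -> KEEP
r=6=110 popcount=2 -> KEEP
r=7=111 popcount=3 -> skip
r=8=1000 popcount=1 -> skip
r=9=1001 popcount=2 -> KEEP
r=10=1010 popcount=2 -> KEEP
r=11=1011 popcount=3 -> skip
r=12=1100 popcount=2 -> KEEP
r=13=1101 popcount=3 -> skip
r=14=1110 popcount=3 -> skip
r=15=1111 popcount=4 -> skip
r=16=10000 popcount=1 -> skip
r=17=10001 popcount=2 -> KEEP
r=18=10010 popcount=2 -> KEEP
r=19=10011 popcount=3 -> skip
r=20=10100 popcount=2 -> KEEP
r=21=10101 popcount=3 -> skip
r=22=10110 popcount=3 -> skip
r=23=10111 popcount=4 -> skip
r=24=11000 popcount=2 -> KEEP
Kept rows: 5 6 9 10 12 17 18 20 24

Answer: 5 6 9 10 12 17 18 20 24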